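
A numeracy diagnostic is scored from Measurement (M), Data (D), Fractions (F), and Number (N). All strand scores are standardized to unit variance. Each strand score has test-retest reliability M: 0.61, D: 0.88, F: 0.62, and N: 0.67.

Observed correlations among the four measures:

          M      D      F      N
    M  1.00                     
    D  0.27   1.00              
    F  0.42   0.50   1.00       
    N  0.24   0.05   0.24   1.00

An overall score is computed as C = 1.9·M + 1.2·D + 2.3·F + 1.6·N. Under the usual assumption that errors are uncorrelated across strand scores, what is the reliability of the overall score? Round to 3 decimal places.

0.815

Var(C) = 1.9² + 1.2² + 2.3² + 1.6² + 2·[2.28·0.27 + 4.37·0.42 + 3.04·0.24 + 2.76·0.50 + 1.92·0.05 + 3.68·0.24] = 12.9 + 11.0796 = 23.9796.
Under uncorrelated errors the observed covariances equal the true-score covariances, so only the own-variance terms attenuate.
True-score variance = [1.9²·0.61 + 1.2²·0.88 + 2.3²·0.62 + 1.6²·0.67] + 11.0796 = 8.4643 + 11.0796 = 19.5439.
Reliability = 19.5439 / 23.9796 = 0.815.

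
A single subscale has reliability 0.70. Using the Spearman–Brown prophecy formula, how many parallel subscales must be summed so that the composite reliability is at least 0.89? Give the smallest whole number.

k ≥ ρ*(1−ρ₁)/(ρ₁(1−ρ*)) = 0.89·0.30 / (0.70·0.11) = 3.468.
Smallest integer k = 4.

4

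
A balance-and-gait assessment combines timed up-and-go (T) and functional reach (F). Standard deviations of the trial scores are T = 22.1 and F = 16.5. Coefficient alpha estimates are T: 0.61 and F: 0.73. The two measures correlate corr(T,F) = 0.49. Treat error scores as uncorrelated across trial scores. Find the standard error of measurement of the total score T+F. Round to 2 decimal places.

Var(total) = 760.66 + 357.357 = 1118.02.
True-score variance = 496.673 + 357.357 = 854.03, so reliability = 0.7639.
Error variance = 1118.02 − 854.03 = 263.987; SEM = √263.987 = 16.25.

16.25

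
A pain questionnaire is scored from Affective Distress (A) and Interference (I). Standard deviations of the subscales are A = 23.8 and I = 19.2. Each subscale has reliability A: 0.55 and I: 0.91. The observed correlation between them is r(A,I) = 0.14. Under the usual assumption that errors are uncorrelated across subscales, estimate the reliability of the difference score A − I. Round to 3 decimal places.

0.643

Var(A−I) = 23.8² + 19.2² − 2·23.8·19.2·0.14 = 935.08 − 127.949 = 807.131.
With uncorrelated errors the cross-covariances are all true-score covariance, so they carry over unchanged; only the diagonal terms shrink to ρᵢσᵢ².
True-score variance = [23.8²·0.55 + 19.2²·0.91] − 127.949 = 647.004 − 127.949 = 519.056.
Reliability = 519.056 / 807.131 = 0.643.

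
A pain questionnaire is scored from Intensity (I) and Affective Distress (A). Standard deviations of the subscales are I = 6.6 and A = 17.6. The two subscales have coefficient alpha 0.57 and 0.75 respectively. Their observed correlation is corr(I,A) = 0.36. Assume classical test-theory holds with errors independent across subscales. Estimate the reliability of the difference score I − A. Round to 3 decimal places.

Var(I−A) = 6.6² + 17.6² − 2·6.6·17.6·0.36 = 353.32 − 83.6352 = 269.685.
Under uncorrelated errors the observed covariances equal the true-score covariances, so only the own-variance terms attenuate.
True-score variance = [6.6²·0.57 + 17.6²·0.75] − 83.6352 = 257.149 − 83.6352 = 173.514.
Reliability = 173.514 / 269.685 = 0.643.

0.643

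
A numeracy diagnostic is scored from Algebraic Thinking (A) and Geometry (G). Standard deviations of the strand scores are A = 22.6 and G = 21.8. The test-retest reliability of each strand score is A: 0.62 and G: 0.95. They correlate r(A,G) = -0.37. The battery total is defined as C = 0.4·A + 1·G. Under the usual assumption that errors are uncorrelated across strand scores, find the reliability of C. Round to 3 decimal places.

Var(C) = 0.4²·22.6² + 21.8² + 2·[0.4·22.6·21.8·(-0.37)] = 556.962 − 145.833 = 411.128.
Under uncorrelated errors the observed covariances equal the true-score covariances, so only the own-variance terms attenuate.
True-score variance = [0.4²·22.6²·0.62 + 21.8²·0.95] − 145.833 = 502.145 − 145.833 = 356.312.
Reliability = 356.312 / 411.128 = 0.867.

0.867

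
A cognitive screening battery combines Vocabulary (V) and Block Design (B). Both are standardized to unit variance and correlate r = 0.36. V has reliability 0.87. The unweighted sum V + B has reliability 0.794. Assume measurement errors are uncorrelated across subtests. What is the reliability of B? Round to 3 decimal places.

Var(V+B) = 2 + 2·0.36 = 2.720.
True-score variance = ρ_V + ρ_B + 2·0.36, so 0.794 = (0.87 + ρ_B + 0.72) / 2.720.
ρ_B = 0.794·2.720 − 0.87 − 0.72 = 0.570.

0.570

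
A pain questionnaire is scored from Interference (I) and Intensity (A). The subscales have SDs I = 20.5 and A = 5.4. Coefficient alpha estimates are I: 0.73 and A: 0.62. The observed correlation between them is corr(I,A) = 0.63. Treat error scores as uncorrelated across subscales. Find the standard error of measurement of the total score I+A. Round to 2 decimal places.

11.16

Var(total) = 449.41 + 139.482 = 588.892.
True-score variance = 324.862 + 139.482 = 464.344, so reliability = 0.7885.
Error variance = 588.892 − 464.344 = 124.548; SEM = √124.548 = 11.16.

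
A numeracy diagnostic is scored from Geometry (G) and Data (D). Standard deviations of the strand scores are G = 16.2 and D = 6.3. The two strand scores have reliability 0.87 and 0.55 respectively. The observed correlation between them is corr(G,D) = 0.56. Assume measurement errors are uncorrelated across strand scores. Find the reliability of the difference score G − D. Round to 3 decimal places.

0.723

Var(G−D) = 16.2² + 6.3² − 2·16.2·6.3·0.56 = 302.13 − 114.307 = 187.823.
Because errors are independent across components, Cov(Tᵢ,Tⱼ) = Cov(Xᵢ,Xⱼ); the off-diagonal part of the true-score variance is the same as above.
True-score variance = [16.2²·0.87 + 6.3²·0.55] − 114.307 = 250.152 − 114.307 = 135.845.
Reliability = 135.845 / 187.823 = 0.723.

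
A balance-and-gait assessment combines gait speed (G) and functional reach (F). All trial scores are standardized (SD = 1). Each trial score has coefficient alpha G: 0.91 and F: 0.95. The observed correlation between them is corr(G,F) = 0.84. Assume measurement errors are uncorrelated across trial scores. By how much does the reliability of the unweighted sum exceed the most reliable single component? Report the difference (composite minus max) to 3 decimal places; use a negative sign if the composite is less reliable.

Var(sum) = 2 + 1.68 = 3.68; true-score variance = 1.86 + 1.68 = 3.54; composite reliability = 0.9620.
Max component reliability = 0.9500.
Difference = 0.9620 − 0.9500 = 0.012.

0.012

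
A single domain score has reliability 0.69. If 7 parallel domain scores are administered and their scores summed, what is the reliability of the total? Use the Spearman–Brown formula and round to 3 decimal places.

ρ_k = kρ / (1 + (k−1)ρ) = 7·0.69 / (1 + 6·0.69) = 4.830 / 5.140 = 0.940.

0.940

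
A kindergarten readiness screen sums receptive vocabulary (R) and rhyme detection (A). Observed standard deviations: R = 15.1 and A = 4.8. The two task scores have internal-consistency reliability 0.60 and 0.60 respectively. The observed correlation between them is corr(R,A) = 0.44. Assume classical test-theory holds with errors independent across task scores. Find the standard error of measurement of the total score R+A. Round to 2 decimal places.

10.02

Var(total) = 251.05 + 63.7824 = 314.832.
True-score variance = 150.63 + 63.7824 = 214.412, so reliability = 0.6810.
Error variance = 314.832 − 214.412 = 100.42; SEM = √100.42 = 10.02.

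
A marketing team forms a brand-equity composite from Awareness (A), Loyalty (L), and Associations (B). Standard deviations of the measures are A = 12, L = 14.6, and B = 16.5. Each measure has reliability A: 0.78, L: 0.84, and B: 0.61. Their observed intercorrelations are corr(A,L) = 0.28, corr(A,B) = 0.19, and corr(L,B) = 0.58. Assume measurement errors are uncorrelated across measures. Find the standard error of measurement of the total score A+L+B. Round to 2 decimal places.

13.11

Var(total) = 629.41 + 452.796 = 1082.21.
True-score variance = 457.447 + 452.796 = 910.243, so reliability = 0.8411.
Error variance = 1082.21 − 910.243 = 171.963; SEM = √171.963 = 13.11.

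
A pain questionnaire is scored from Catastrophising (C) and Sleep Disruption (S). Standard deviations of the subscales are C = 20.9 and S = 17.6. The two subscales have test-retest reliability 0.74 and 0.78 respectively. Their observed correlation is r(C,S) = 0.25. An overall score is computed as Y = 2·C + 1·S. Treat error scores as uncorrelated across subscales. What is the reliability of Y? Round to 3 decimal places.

Var(Y) = 2²·20.9² + 17.6² + 2·[2·20.9·17.6·0.25] = 2057 + 367.84 = 2424.84.
With uncorrelated errors the cross-covariances are all true-score covariance, so they carry over unchanged; only the diagonal terms shrink to ρᵢσᵢ².
True-score variance = [2²·20.9²·0.74 + 17.6²·0.78] + 367.84 = 1534.57 + 367.84 = 1902.41.
Reliability = 1902.41 / 2424.84 = 0.785.

0.785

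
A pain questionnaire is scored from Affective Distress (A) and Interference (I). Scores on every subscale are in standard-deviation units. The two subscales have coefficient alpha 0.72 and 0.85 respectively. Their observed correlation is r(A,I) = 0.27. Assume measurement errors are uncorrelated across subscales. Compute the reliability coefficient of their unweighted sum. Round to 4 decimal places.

0.8307

Var(A+I) = 2 + 2·[0.27] = 2 + 0.54 = 2.54.
Because errors are independent across components, Cov(Tᵢ,Tⱼ) = Cov(Xᵢ,Xⱼ); the off-diagonal part of the true-score variance is the same as above.
True-score variance = [0.72 + 0.85] + 0.54 = 1.57 + 0.54 = 2.11.
Reliability = 2.11 / 2.54 = 0.8307.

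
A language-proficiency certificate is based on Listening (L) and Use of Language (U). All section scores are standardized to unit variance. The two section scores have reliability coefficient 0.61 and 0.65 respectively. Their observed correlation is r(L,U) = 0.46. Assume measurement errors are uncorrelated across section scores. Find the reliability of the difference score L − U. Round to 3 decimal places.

Var(L−U) = 1 + 1 − 2·0.46 = 2 − 0.92 = 1.08.
Under uncorrelated errors the observed covariances equal the true-score covariances, so only the own-variance terms attenuate.
True-score variance = [0.61 + 0.65] − 0.92 = 1.26 − 0.92 = 0.34.
Reliability = 0.34 / 1.08 = 0.315.

0.315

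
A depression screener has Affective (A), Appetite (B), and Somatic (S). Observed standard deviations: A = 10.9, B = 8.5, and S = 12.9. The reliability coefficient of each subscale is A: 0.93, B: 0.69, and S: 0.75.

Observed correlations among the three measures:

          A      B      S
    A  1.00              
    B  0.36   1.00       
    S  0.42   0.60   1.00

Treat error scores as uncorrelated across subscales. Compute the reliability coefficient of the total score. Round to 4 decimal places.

Var(A+B+S) = 10.9² + 8.5² + 12.9² + 2·[10.9·8.5·0.36 + 10.9·12.9·0.42 + 8.5·12.9·0.60] = 357.47 + 316.4 = 673.87.
Because errors are independent across components, Cov(Tᵢ,Tⱼ) = Cov(Xᵢ,Xⱼ); the off-diagonal part of the true-score variance is the same as above.
True-score variance = [10.9²·0.93 + 8.5²·0.69 + 12.9²·0.75] + 316.4 = 285.153 + 316.4 = 601.554.
Reliability = 601.554 / 673.87 = 0.8927.

0.8927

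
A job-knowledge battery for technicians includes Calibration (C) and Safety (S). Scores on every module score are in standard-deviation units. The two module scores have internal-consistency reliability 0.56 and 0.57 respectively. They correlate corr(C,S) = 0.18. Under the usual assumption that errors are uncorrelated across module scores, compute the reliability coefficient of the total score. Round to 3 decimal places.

Var(C+S) = 2 + 2·[0.18] = 2 + 0.36 = 2.36.
Under uncorrelated errors the observed covariances equal the true-score covariances, so only the own-variance terms attenuate.
True-score variance = [0.56 + 0.57] + 0.36 = 1.13 + 0.36 = 1.49.
Reliability = 1.49 / 2.36 = 0.631.

0.631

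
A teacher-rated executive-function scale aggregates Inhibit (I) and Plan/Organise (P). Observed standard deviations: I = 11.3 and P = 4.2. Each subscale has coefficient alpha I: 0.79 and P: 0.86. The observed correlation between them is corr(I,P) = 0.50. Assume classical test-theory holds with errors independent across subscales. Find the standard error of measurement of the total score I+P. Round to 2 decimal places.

Var(total) = 145.33 + 47.46 = 192.79.
True-score variance = 116.046 + 47.46 = 163.506, so reliability = 0.8481.
Error variance = 192.79 − 163.506 = 29.2845; SEM = √29.2845 = 5.41.

5.41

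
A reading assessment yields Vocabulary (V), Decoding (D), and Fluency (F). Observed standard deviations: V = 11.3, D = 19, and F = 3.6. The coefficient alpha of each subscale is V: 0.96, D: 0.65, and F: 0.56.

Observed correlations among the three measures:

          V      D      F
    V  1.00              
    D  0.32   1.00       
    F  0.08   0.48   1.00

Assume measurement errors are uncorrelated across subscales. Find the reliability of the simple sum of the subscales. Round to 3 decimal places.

Var(V+D+F) = 11.3² + 19² + 3.6² + 2·[11.3·19·0.32 + 11.3·3.6·0.08 + 19·3.6·0.48] = 501.65 + 209.581 = 711.231.
Because errors are independent across components, Cov(Tᵢ,Tⱼ) = Cov(Xᵢ,Xⱼ); the off-diagonal part of the true-score variance is the same as above.
True-score variance = [11.3²·0.96 + 19²·0.65 + 3.6²·0.56] + 209.581 = 364.49 + 209.581 = 574.071.
Reliability = 574.071 / 711.231 = 0.807.

0.807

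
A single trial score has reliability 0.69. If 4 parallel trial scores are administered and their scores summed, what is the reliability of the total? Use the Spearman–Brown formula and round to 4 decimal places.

0.8990

ρ_k = kρ / (1 + (k−1)ρ) = 4·0.69 / (1 + 3·0.69) = 2.760 / 3.070 = 0.8990.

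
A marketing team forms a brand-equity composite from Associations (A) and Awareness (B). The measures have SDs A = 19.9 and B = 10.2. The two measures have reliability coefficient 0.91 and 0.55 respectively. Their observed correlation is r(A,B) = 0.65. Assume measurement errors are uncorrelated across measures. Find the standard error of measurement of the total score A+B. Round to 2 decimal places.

9.08

Var(total) = 500.05 + 263.874 = 763.924.
True-score variance = 417.591 + 263.874 = 681.465, so reliability = 0.8921.
Error variance = 763.924 − 681.465 = 82.4589; SEM = √82.4589 = 9.08.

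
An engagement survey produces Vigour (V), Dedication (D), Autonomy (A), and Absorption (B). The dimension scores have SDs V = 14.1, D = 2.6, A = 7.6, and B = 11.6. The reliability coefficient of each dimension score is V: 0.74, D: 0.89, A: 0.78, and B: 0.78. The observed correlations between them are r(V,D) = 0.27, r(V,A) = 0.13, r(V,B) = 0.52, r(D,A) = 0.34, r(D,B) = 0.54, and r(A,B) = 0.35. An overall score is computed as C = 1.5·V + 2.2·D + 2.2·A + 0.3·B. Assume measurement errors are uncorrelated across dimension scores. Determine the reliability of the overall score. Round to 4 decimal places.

Var(C) = 1.5²·14.1² + 2.2²·2.6² + 2.2²·7.6² + 0.3²·11.6² + 2·[3.3·14.1·2.6·0.27 + 3.3·14.1·7.6·0.13 + 0.45·14.1·11.6·0.52 + 4.84·2.6·7.6·0.34 + 0.66·2.6·11.6·0.54 + 0.66·7.6·11.6·0.35] = 771.71 + 361.08 = 1132.79.
With uncorrelated errors the cross-covariances are all true-score covariance, so they carry over unchanged; only the diagonal terms shrink to ρᵢσᵢ².
True-score variance = [1.5²·14.1²·0.74 + 2.2²·2.6²·0.89 + 2.2²·7.6²·0.78 + 0.3²·11.6²·0.78] + 361.08 = 587.64 + 361.08 = 948.719.
Reliability = 948.719 / 1132.79 = 0.8375.

0.8375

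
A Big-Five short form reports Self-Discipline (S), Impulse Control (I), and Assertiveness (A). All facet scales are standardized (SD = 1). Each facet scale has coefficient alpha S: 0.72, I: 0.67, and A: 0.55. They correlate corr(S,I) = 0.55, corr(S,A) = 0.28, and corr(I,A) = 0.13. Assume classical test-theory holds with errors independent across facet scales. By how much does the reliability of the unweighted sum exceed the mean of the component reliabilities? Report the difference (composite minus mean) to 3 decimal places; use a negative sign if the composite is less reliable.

0.138

Var(sum) = 3 + 1.92 = 4.92; true-score variance = 1.94 + 1.92 = 3.86; composite reliability = 0.7846.
Mean component reliability = 0.6467.
Difference = 0.7846 − 0.6467 = 0.138.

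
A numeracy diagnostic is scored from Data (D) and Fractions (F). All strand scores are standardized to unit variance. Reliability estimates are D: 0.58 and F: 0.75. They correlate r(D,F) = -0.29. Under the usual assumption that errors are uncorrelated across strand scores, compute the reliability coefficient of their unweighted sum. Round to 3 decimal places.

Var(D+F) = 2 + 2·[(-0.29)] = 2 − 0.58 = 1.42.
With uncorrelated errors the cross-covariances are all true-score covariance, so they carry over unchanged; only the diagonal terms shrink to ρᵢσᵢ².
True-score variance = [0.58 + 0.75] − 0.58 = 1.33 − 0.58 = 0.75.
Reliability = 0.75 / 1.42 = 0.528.

0.528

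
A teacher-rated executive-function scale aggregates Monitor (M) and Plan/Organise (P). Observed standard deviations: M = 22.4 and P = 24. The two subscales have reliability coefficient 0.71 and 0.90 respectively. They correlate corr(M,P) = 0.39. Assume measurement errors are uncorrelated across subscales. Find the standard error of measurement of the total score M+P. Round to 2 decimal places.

Var(total) = 1077.76 + 419.328 = 1497.09.
True-score variance = 874.65 + 419.328 = 1293.98, so reliability = 0.8643.
Error variance = 1497.09 − 1293.98 = 203.11; SEM = √203.11 = 14.25.

14.25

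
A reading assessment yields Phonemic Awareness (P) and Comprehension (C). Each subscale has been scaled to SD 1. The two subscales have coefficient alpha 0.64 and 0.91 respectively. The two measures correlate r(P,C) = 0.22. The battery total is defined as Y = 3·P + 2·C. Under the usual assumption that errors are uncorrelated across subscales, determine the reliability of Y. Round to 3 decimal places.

0.770

Var(Y) = 3² + 2² + 2·[6·0.22] = 13 + 2.64 = 15.64.
With uncorrelated errors the cross-covariances are all true-score covariance, so they carry over unchanged; only the diagonal terms shrink to ρᵢσᵢ².
True-score variance = [3²·0.64 + 2²·0.91] + 2.64 = 9.4 + 2.64 = 12.04.
Reliability = 12.04 / 15.64 = 0.770.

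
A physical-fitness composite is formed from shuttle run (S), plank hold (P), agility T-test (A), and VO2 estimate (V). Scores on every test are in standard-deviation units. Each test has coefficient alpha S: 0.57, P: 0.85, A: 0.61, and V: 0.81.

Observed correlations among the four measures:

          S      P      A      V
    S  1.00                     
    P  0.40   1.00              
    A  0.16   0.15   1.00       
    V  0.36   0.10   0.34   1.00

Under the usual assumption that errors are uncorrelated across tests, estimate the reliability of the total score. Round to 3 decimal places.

Var(S+P+A+V) = 4 + 2·[0.40 + 0.16 + 0.36 + 0.15 + 0.10 + 0.34] = 4 + 3.02 = 7.02.
With uncorrelated errors the cross-covariances are all true-score covariance, so they carry over unchanged; only the diagonal terms shrink to ρᵢσᵢ².
True-score variance = [0.57 + 0.85 + 0.61 + 0.81] + 3.02 = 2.84 + 3.02 = 5.86.
Reliability = 5.86 / 7.02 = 0.835.

0.835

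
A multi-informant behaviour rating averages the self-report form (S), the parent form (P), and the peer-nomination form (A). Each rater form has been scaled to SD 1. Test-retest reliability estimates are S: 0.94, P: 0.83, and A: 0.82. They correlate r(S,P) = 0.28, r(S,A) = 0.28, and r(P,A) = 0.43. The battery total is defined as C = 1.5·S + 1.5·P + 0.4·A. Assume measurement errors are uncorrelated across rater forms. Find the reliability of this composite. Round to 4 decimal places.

0.9193

Var(C) = 1.5² + 1.5² + 0.4² + 2·[2.25·0.28 + 0.6·0.28 + 0.6·0.43] = 4.66 + 2.112 = 6.772.
Under uncorrelated errors the observed covariances equal the true-score covariances, so only the own-variance terms attenuate.
True-score variance = [1.5²·0.94 + 1.5²·0.83 + 0.4²·0.82] + 2.112 = 4.1137 + 2.112 = 6.2257.
Reliability = 6.2257 / 6.772 = 0.9193.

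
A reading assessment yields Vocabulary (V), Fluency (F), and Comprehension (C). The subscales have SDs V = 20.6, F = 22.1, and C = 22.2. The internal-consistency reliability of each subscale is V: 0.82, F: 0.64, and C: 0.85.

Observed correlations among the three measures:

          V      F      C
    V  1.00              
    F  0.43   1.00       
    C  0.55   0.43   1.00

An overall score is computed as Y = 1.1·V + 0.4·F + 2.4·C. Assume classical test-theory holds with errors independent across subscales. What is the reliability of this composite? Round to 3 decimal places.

0.898

Var(Y) = 1.1²·20.6² + 0.4²·22.1² + 2.4²·22.2² + 2·[0.44·20.6·22.1·0.43 + 2.64·20.6·22.2·0.55 + 0.96·22.1·22.2·0.43] = 3430.38 + 1905.38 = 5335.76.
Because errors are independent across components, Cov(Tᵢ,Tⱼ) = Cov(Xᵢ,Xⱼ); the off-diagonal part of the true-score variance is the same as above.
True-score variance = [1.1²·20.6²·0.82 + 0.4²·22.1²·0.64 + 2.4²·22.2²·0.85] + 1905.38 = 2884.01 + 1905.38 = 4789.39.
Reliability = 4789.39 / 5335.76 = 0.898.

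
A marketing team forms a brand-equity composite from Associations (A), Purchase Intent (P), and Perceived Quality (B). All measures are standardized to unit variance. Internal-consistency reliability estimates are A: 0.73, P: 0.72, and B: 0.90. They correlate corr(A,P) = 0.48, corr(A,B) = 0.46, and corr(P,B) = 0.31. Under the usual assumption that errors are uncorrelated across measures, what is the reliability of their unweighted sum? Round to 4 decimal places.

0.8818

Var(A+P+B) = 3 + 2·[0.48 + 0.46 + 0.31] = 3 + 2.5 = 5.5.
Under uncorrelated errors the observed covariances equal the true-score covariances, so only the own-variance terms attenuate.
True-score variance = [0.73 + 0.72 + 0.90] + 2.5 = 2.35 + 2.5 = 4.85.
Reliability = 4.85 / 5.5 = 0.8818.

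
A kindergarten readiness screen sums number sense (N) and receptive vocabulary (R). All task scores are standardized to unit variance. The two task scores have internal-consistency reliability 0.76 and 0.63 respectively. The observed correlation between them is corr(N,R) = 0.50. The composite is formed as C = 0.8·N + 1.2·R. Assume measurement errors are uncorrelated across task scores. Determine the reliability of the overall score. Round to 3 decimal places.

0.774

Var(C) = 0.8² + 1.2² + 2·[0.96·0.50] = 2.08 + 0.96 = 3.04.
Because errors are independent across components, Cov(Tᵢ,Tⱼ) = Cov(Xᵢ,Xⱼ); the off-diagonal part of the true-score variance is the same as above.
True-score variance = [0.8²·0.76 + 1.2²·0.63] + 0.96 = 1.3936 + 0.96 = 2.3536.
Reliability = 2.3536 / 3.04 = 0.774.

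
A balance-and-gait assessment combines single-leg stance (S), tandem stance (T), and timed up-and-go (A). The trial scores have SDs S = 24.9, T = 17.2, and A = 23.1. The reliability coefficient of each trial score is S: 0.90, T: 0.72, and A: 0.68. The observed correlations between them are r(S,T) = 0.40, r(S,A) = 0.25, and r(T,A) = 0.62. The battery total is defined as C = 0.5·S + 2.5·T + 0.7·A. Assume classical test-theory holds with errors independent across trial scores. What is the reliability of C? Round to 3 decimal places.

0.831

Var(C) = 0.5²·24.9² + 2.5²·17.2² + 0.7²·23.1² + 2·[1.25·24.9·17.2·0.40 + 0.35·24.9·23.1·0.25 + 1.75·17.2·23.1·0.62] = 2265.47 + 1391.12 = 3656.59.
Because errors are independent across components, Cov(Tᵢ,Tⱼ) = Cov(Xᵢ,Xⱼ); the off-diagonal part of the true-score variance is the same as above.
True-score variance = [0.5²·24.9²·0.90 + 2.5²·17.2²·0.72 + 0.7²·23.1²·0.68] + 1391.12 = 1648.58 + 1391.12 = 3039.7.
Reliability = 3039.7 / 3656.59 = 0.831.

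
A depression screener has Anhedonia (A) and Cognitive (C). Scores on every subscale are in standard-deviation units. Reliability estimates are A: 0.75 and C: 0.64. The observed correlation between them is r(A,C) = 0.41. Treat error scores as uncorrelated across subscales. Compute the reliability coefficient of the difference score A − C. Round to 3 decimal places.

Var(A−C) = 1 + 1 − 2·0.41 = 2 − 0.82 = 1.18.
Because errors are independent across components, Cov(Tᵢ,Tⱼ) = Cov(Xᵢ,Xⱼ); the off-diagonal part of the true-score variance is the same as above.
True-score variance = [0.75 + 0.64] − 0.82 = 1.39 − 0.82 = 0.57.
Reliability = 0.57 / 1.18 = 0.483.

0.483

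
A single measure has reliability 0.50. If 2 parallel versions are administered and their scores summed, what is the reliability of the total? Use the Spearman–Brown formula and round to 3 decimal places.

0.667

ρ_k = kρ / (1 + (k−1)ρ) = 2·0.50 / (1 + 1·0.50) = 1.000 / 1.500 = 0.667.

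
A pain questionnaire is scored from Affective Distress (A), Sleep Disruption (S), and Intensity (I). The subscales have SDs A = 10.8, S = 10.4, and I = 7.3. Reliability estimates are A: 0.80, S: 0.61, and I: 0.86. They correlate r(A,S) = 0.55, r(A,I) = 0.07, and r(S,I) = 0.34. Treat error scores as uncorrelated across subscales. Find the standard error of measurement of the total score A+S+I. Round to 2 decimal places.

Var(total) = 278.09 + 186.215 = 464.305.
True-score variance = 205.119 + 186.215 = 391.334, so reliability = 0.8428.
Error variance = 464.305 − 391.334 = 72.971; SEM = √72.971 = 8.54.

8.54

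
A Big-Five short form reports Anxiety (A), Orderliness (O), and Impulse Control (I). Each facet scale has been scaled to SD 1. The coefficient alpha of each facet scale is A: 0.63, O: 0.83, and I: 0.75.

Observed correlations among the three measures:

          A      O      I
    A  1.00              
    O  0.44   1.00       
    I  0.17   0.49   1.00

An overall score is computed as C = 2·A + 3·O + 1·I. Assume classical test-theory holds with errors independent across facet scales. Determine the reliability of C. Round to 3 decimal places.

Var(C) = 2² + 3² + 1 + 2·[6·0.44 + 2·0.17 + 3·0.49] = 14 + 8.9 = 22.9.
Under uncorrelated errors the observed covariances equal the true-score covariances, so only the own-variance terms attenuate.
True-score variance = [2²·0.63 + 3²·0.83 + 0.75] + 8.9 = 10.74 + 8.9 = 19.64.
Reliability = 19.64 / 22.9 = 0.858.

0.858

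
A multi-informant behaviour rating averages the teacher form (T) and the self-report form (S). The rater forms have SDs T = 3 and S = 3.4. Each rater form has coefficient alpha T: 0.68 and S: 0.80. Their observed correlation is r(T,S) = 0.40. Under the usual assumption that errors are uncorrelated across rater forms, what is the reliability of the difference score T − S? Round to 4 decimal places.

Var(T−S) = 3² + 3.4² − 2·3·3.4·0.40 = 20.56 − 8.16 = 12.4.
Because errors are independent across components, Cov(Tᵢ,Tⱼ) = Cov(Xᵢ,Xⱼ); the off-diagonal part of the true-score variance is the same as above.
True-score variance = [3²·0.68 + 3.4²·0.80] − 8.16 = 15.368 − 8.16 = 7.208.
Reliability = 7.208 / 12.4 = 0.5813.

0.5813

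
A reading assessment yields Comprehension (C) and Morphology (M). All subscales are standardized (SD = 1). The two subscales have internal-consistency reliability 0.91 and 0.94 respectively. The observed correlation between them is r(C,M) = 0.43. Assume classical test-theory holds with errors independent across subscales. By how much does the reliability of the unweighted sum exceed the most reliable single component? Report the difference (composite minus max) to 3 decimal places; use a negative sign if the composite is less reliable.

0.008

Var(sum) = 2 + 0.86 = 2.86; true-score variance = 1.85 + 0.86 = 2.71; composite reliability = 0.9476.
Max component reliability = 0.9400.
Difference = 0.9476 − 0.9400 = 0.008.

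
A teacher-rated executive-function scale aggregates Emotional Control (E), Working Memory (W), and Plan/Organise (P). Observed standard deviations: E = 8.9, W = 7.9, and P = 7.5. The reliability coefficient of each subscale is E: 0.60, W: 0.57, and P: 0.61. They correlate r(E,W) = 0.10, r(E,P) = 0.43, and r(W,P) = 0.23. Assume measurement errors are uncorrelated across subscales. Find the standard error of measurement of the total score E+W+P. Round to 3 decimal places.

8.970

Var(total) = 197.87 + 98.722 = 296.592.
True-score variance = 117.412 + 98.722 = 216.134, so reliability = 0.7287.
Error variance = 296.592 − 216.134 = 80.4578; SEM = √80.4578 = 8.970.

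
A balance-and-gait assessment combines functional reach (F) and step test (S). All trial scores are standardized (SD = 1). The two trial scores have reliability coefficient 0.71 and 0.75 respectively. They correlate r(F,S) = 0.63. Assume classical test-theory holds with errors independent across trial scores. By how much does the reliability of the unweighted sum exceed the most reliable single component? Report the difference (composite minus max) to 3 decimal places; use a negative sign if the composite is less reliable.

Var(sum) = 2 + 1.26 = 3.26; true-score variance = 1.46 + 1.26 = 2.72; composite reliability = 0.8344.
Max component reliability = 0.7500.
Difference = 0.8344 − 0.7500 = 0.084.

0.084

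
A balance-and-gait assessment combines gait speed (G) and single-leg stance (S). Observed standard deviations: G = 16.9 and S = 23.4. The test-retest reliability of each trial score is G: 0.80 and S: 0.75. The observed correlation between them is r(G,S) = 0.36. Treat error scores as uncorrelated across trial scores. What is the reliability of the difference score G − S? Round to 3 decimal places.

0.646

Var(G−S) = 16.9² + 23.4² − 2·16.9·23.4·0.36 = 833.17 − 284.731 = 548.439.
Because errors are independent across components, Cov(Tᵢ,Tⱼ) = Cov(Xᵢ,Xⱼ); the off-diagonal part of the true-score variance is the same as above.
True-score variance = [16.9²·0.80 + 23.4²·0.75] − 284.731 = 639.158 − 284.731 = 354.427.
Reliability = 354.427 / 548.439 = 0.646.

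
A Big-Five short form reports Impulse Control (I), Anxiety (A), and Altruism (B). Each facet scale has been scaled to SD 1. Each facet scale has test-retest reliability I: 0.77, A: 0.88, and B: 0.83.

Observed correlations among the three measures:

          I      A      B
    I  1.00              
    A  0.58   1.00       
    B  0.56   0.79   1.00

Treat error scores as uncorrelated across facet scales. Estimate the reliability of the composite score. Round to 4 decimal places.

Var(I+A+B) = 3 + 2·[0.58 + 0.56 + 0.79] = 3 + 3.86 = 6.86.
Because errors are independent across components, Cov(Tᵢ,Tⱼ) = Cov(Xᵢ,Xⱼ); the off-diagonal part of the true-score variance is the same as above.
True-score variance = [0.77 + 0.88 + 0.83] + 3.86 = 2.48 + 3.86 = 6.34.
Reliability = 6.34 / 6.86 = 0.9242.

0.9242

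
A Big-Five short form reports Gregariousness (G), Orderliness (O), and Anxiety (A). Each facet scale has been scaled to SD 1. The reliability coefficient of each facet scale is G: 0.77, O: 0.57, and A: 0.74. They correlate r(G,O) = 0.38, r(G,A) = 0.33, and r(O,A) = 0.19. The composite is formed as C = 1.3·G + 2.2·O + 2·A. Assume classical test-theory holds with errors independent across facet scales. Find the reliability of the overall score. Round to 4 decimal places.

0.7819

Var(C) = 1.3² + 2.2² + 2² + 2·[2.86·0.38 + 2.6·0.33 + 4.4·0.19] = 10.53 + 5.5616 = 16.0916.
Under uncorrelated errors the observed covariances equal the true-score covariances, so only the own-variance terms attenuate.
True-score variance = [1.3²·0.77 + 2.2²·0.57 + 2²·0.74] + 5.5616 = 7.0201 + 5.5616 = 12.5817.
Reliability = 12.5817 / 16.0916 = 0.7819.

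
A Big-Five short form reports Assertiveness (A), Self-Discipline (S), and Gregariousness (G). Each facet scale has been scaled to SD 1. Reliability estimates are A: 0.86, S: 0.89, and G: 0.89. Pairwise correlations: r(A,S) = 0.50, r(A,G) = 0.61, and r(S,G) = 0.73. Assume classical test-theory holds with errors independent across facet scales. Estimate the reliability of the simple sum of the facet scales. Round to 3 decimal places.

Var(A+S+G) = 3 + 2·[0.50 + 0.61 + 0.73] = 3 + 3.68 = 6.68.
Under uncorrelated errors the observed covariances equal the true-score covariances, so only the own-variance terms attenuate.
True-score variance = [0.86 + 0.89 + 0.89] + 3.68 = 2.64 + 3.68 = 6.32.
Reliability = 6.32 / 6.68 = 0.946.

0.946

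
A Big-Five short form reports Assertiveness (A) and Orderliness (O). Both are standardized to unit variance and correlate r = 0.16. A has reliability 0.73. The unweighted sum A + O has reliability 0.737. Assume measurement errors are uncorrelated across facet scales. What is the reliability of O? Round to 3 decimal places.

Var(A+O) = 2 + 2·0.16 = 2.320.
True-score variance = ρ_A + ρ_O + 2·0.16, so 0.737 = (0.73 + ρ_O + 0.32) / 2.320.
ρ_O = 0.737·2.320 − 0.73 − 0.32 = 0.660.

0.660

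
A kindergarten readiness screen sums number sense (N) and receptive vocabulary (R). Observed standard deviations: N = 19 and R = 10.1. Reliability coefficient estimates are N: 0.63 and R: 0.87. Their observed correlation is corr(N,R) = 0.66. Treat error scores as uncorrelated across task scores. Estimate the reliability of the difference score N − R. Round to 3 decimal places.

Var(N−R) = 19² + 10.1² − 2·19·10.1·0.66 = 463.01 − 253.308 = 209.702.
Because errors are independent across components, Cov(Tᵢ,Tⱼ) = Cov(Xᵢ,Xⱼ); the off-diagonal part of the true-score variance is the same as above.
True-score variance = [19²·0.63 + 10.1²·0.87] − 253.308 = 316.179 − 253.308 = 62.8707.
Reliability = 62.8707 / 209.702 = 0.300.

0.300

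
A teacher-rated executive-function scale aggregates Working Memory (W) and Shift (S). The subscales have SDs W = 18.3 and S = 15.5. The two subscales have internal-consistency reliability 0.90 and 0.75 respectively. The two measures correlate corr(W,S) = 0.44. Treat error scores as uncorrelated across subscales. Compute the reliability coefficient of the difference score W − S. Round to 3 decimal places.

0.713

Var(W−S) = 18.3² + 15.5² − 2·18.3·15.5·0.44 = 575.14 − 249.612 = 325.528.
With uncorrelated errors the cross-covariances are all true-score covariance, so they carry over unchanged; only the diagonal terms shrink to ρᵢσᵢ².
True-score variance = [18.3²·0.90 + 15.5²·0.75] − 249.612 = 481.589 − 249.612 = 231.977.
Reliability = 231.977 / 325.528 = 0.713.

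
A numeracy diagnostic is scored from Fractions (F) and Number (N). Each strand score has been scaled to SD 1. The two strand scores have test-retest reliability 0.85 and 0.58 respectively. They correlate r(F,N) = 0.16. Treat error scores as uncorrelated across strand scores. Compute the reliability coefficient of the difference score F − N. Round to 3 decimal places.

Var(F−N) = 1 + 1 − 2·0.16 = 2 − 0.32 = 1.68.
With uncorrelated errors the cross-covariances are all true-score covariance, so they carry over unchanged; only the diagonal terms shrink to ρᵢσᵢ².
True-score variance = [0.85 + 0.58] − 0.32 = 1.43 − 0.32 = 1.11.
Reliability = 1.11 / 1.68 = 0.661.

0.661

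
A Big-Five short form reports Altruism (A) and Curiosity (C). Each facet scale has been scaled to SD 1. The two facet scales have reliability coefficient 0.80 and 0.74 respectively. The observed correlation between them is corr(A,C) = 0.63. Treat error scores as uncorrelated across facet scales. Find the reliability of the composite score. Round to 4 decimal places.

Var(A+C) = 2 + 2·[0.63] = 2 + 1.26 = 3.26.
Under uncorrelated errors the observed covariances equal the true-score covariances, so only the own-variance terms attenuate.
True-score variance = [0.80 + 0.74] + 1.26 = 1.54 + 1.26 = 2.8.
Reliability = 2.8 / 3.26 = 0.8589.

0.8589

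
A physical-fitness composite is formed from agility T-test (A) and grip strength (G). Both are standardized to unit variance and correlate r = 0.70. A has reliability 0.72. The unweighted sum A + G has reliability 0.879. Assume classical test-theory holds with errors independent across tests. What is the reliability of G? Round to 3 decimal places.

Var(A+G) = 2 + 2·0.70 = 3.400.
True-score variance = ρ_A + ρ_G + 2·0.70, so 0.879 = (0.72 + ρ_G + 1.40) / 3.400.
ρ_G = 0.879·3.400 − 0.72 − 1.40 = 0.869.

0.869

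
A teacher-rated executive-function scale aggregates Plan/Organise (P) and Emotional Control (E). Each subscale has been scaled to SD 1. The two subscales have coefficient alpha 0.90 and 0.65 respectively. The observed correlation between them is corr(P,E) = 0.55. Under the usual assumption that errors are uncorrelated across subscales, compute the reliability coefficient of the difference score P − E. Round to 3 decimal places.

Var(P−E) = 1 + 1 − 2·0.55 = 2 − 1.1 = 0.9.
Under uncorrelated errors the observed covariances equal the true-score covariances, so only the own-variance terms attenuate.
True-score variance = [0.90 + 0.65] − 1.1 = 1.55 − 1.1 = 0.45.
Reliability = 0.45 / 0.9 = 0.500.

0.500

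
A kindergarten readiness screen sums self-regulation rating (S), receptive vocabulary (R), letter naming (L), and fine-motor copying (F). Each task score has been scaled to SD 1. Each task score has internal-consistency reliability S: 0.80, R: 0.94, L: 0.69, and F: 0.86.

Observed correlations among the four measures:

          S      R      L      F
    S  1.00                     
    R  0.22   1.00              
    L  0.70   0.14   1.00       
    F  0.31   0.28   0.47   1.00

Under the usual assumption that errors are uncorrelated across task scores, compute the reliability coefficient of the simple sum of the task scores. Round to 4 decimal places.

0.9138

Var(S+R+L+F) = 4 + 2·[0.22 + 0.70 + 0.31 + 0.14 + 0.28 + 0.47] = 4 + 4.24 = 8.24.
With uncorrelated errors the cross-covariances are all true-score covariance, so they carry over unchanged; only the diagonal terms shrink to ρᵢσᵢ².
True-score variance = [0.80 + 0.94 + 0.69 + 0.86] + 4.24 = 3.29 + 4.24 = 7.53.
Reliability = 7.53 / 8.24 = 0.9138.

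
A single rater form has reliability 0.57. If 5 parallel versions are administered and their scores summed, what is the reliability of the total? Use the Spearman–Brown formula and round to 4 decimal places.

0.8689

ρ_k = kρ / (1 + (k−1)ρ) = 5·0.57 / (1 + 4·0.57) = 2.850 / 3.280 = 0.8689.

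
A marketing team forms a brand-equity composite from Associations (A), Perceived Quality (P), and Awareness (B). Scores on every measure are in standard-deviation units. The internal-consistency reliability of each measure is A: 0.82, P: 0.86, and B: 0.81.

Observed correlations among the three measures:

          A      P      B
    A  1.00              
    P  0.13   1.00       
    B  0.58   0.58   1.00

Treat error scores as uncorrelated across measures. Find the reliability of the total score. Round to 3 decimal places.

0.909

Var(A+P+B) = 3 + 2·[0.13 + 0.58 + 0.58] = 3 + 2.58 = 5.58.
Under uncorrelated errors the observed covariances equal the true-score covariances, so only the own-variance terms attenuate.
True-score variance = [0.82 + 0.86 + 0.81] + 2.58 = 2.49 + 2.58 = 5.07.
Reliability = 5.07 / 5.58 = 0.909.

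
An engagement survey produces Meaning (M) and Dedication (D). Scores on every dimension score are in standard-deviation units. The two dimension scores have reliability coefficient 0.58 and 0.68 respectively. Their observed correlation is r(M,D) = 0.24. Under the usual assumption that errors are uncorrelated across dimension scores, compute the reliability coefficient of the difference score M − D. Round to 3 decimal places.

Var(M−D) = 1 + 1 − 2·0.24 = 2 − 0.48 = 1.52.
With uncorrelated errors the cross-covariances are all true-score covariance, so they carry over unchanged; only the diagonal terms shrink to ρᵢσᵢ².
True-score variance = [0.58 + 0.68] − 0.48 = 1.26 − 0.48 = 0.78.
Reliability = 0.78 / 1.52 = 0.513.

0.513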